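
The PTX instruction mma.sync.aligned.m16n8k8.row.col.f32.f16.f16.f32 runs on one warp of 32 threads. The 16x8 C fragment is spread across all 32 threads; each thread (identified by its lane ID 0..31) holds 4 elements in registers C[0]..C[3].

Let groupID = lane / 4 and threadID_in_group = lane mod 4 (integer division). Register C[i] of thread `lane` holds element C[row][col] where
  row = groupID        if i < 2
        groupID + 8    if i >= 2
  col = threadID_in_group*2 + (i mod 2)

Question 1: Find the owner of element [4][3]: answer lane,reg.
17,1

r=4⇒gr=4,Rb=0  c=3⇒th=1,odd=1
L=4*4+1=17  i=0*2+1=1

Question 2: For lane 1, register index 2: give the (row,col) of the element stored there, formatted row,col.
8,2

1: gr=0,th=1
[2] (0+8,1*2+0) = (8,2)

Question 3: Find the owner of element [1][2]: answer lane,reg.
5,0

r: 1->gid=1,r8=0  c: 2->tid=1,i&1=0
L=1*4+1=5  i=0*2+0=0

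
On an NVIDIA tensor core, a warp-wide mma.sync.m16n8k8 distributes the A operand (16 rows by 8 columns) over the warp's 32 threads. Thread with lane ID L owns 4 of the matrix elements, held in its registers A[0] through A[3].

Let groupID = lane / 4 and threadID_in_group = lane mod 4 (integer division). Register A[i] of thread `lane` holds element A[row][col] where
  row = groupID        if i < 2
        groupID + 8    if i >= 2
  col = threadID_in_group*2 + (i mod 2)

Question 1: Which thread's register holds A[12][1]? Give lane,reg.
16,3

r=12->g=4,rb=1  c=1->t=0,b0=1
L=4*4+0=16  i=1*2+1=3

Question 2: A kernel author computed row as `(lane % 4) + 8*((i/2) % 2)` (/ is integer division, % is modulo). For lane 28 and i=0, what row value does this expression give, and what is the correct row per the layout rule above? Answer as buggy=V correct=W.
`(lane % 4) + 8*((i/2) % 2)`[28,0]->0
lane 28->28/4=7, 28 mod 4=0
i=0  r:7+0->7  c:2·0+0->0
row: 0 vs 7

buggy=0 correct=7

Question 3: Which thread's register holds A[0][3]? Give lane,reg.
1,1

r: 0->gid=0,r8=0  c: 3->tid=1,i&1=1
L=0*4+1=1  i=0*2+1=1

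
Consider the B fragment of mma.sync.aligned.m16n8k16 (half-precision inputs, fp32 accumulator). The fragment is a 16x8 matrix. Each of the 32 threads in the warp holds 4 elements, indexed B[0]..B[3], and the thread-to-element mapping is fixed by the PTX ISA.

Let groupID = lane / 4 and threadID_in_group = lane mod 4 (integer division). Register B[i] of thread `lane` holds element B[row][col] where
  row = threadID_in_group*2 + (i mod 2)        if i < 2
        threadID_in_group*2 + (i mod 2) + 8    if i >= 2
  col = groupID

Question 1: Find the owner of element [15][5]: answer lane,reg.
c=5->g=5  r=15->rb=1,t=3,b0=1
L=5*4+3=23  i=1*2+1=3

23,3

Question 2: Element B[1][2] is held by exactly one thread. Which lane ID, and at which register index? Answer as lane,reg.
c=2->g=2  r=1->rb=0,t=0,b0=1
L=2*4+0=8  i=0*2+1=1

8,1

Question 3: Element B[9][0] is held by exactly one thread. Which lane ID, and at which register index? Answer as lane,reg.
0,3

c=0⇒gr=0  r=9⇒Rb=1,th=0,odd=1
L=0*4+0=0  i=1*2+1=3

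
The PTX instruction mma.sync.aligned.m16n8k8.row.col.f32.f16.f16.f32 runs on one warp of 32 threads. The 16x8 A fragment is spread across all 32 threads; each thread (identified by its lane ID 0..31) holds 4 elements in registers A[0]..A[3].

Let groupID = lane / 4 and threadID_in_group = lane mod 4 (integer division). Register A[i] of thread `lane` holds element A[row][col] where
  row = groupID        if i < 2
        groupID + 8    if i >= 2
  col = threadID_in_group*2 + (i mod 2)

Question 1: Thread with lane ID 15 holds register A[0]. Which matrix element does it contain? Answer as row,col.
3,6

L=15->g=15>>2=3, t=15&3=3
[0]->row 3+0=3  col 3·2+0=6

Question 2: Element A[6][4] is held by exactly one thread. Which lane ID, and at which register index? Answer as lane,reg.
r=6→G=6,rhi=0  c=4→T=2,p=0
L=6*4+2=26  i=0*2+0=0

26,0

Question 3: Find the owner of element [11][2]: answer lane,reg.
13,2

r:11=>grp=3,rB=1  c:2=>tig=1,lo=0
L=3*4+1=13  i=1*2+0=2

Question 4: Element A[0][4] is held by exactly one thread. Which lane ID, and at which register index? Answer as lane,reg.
r=0->g=0,rb=0  c=4->t=2,b0=0
L=0*4+2=2  i=0*2+0=0

2,0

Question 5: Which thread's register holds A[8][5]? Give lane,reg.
2,3

r=8->g=0,rb=1  c=5->t=2,b0=1
L=0*4+2=2  i=1*2+1=3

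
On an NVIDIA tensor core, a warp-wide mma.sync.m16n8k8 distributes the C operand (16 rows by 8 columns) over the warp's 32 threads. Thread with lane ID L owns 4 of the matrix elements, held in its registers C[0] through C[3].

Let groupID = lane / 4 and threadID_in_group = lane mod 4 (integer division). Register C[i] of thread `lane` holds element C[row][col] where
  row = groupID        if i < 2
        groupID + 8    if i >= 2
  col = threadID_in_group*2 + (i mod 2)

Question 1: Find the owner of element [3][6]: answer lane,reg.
r=3→G=3,rhi=0  c=6→T=3,p=0
L=3*4+3=15  i=0*2+0=0

15,0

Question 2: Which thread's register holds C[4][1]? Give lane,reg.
16,1

r=4→G=4,rhi=0  c=1→T=0,p=1
L=4*4+0=16  i=0*2+1=1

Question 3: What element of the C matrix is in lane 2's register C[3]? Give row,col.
8,5

2: gid=0,tid=2
[3] (0+8,2*2+1) = (8,5)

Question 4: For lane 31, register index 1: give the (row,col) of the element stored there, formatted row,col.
7,7

lane 31: g=7 (31/4), t=3 (31%4)
i=1: r=7+0=7, c=3*2+1=7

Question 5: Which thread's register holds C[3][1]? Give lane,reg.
r: 3->gid=3,r8=0  c: 1->tid=0,i&1=1
L=3*4+0=12  i=0*2+1=1

12,1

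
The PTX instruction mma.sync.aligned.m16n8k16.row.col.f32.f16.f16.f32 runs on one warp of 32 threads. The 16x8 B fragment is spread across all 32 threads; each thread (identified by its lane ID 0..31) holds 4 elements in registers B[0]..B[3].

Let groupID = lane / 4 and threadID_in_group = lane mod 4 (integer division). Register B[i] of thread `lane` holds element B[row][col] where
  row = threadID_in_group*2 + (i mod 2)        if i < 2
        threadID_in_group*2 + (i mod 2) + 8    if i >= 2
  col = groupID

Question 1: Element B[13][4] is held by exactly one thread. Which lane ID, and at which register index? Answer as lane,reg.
18,3

c:4=>grp=4  r:13=>rB=1,tig=2,lo=1
L=4*4+2=18  i=1*2+1=3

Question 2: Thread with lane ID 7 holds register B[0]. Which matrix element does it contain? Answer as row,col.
6,1

L=7->g=7>>2=1, t=7&3=3
[0]->row 3·2+0+0=6  col g=1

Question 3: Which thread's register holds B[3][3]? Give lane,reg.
13,1

c=3→G=3  r=3→rhi=0,T=1,p=1
L=3*4+1=13  i=0*2+1=1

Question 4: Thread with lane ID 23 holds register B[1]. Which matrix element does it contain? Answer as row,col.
23: g=5,t=3
[1] (3*2+1+0,5) = (7,5)

7,5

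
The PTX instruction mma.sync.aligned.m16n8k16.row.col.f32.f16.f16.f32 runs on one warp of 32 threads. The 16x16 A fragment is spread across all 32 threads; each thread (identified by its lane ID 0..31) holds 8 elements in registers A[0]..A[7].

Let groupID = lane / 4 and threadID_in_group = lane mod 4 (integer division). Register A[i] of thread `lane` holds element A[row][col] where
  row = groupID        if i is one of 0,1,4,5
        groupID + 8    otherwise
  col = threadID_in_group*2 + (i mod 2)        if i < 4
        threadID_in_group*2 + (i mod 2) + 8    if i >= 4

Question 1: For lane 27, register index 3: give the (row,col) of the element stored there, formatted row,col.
14,7

L=27->gid=27>>2=6, tid=27&3=3
[3]->row 6+8=14  col 3·2+1+0=7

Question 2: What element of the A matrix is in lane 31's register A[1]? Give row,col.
7,7

lane 31→31/4=7, 31 mod 4=3
i=1  r:7+0→7  c:2·3+1+0→7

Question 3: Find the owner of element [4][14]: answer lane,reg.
r: 4->gid=4,r8=0  c: 14->c8=1,tid=3,i&1=0
L=4*4+3=19  i=1*4+0*2+0=4

19,4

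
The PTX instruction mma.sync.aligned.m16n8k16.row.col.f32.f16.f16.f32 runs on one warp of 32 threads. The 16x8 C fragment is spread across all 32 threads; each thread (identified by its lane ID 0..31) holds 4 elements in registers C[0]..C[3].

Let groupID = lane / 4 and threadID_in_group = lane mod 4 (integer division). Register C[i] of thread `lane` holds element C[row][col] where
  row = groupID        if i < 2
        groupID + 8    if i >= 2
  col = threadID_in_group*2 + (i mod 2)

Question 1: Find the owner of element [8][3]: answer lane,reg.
1,3

r=8⇒gr=0,Rb=1  c=3⇒th=1,odd=1
L=0*4+1=1  i=1*2+1=3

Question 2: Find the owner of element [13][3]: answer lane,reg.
r: 13->gid=5,r8=1  c: 3->tid=1,i&1=1
L=5*4+1=21  i=1*2+1=3

21,3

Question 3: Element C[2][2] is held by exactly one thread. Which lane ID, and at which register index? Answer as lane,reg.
9,0

r=2->g=2,rb=0  c=2->t=1,b0=0
L=2*4+1=9  i=0*2+0=0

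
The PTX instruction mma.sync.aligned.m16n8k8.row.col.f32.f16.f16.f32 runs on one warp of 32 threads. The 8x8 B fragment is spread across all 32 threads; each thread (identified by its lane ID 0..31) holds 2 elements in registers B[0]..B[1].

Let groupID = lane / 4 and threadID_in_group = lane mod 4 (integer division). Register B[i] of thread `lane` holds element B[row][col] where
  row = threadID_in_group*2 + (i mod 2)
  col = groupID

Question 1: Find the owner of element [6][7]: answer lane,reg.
31,0

c=7→G=7  r=6→T=3,p=0
L=7*4+3=31  i=0=0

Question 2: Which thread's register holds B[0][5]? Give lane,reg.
20,0

c=5→G=5  r=0→T=0,p=0
L=5*4+0=20  i=0=0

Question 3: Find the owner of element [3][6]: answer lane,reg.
25,1

c=6->g=6  r=3->t=1,b0=1
L=6*4+1=25  i=1=1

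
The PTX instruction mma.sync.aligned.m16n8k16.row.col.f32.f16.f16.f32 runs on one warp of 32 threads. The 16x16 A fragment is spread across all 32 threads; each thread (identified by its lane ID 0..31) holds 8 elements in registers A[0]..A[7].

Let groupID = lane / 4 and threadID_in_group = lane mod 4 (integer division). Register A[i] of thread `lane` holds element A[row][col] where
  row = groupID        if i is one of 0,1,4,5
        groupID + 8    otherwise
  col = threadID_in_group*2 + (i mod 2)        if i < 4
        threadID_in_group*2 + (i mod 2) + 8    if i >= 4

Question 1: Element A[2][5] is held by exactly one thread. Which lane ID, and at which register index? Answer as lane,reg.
r=2⇒gr=2,Rb=0  c=5⇒Cb=0,th=2,odd=1
L=2*4+2=10  i=0*4+0*2+1=1

10,1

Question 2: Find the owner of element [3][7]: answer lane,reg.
15,1

r:3=>grp=3,rB=0  c:7=>cB=0,tig=3,lo=1
L=3*4+3=15  i=0*4+0*2+1=1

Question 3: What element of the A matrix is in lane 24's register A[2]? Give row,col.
24: g=6,t=0
[2] (6+8,0*2+0+0) = (14,0)

14,0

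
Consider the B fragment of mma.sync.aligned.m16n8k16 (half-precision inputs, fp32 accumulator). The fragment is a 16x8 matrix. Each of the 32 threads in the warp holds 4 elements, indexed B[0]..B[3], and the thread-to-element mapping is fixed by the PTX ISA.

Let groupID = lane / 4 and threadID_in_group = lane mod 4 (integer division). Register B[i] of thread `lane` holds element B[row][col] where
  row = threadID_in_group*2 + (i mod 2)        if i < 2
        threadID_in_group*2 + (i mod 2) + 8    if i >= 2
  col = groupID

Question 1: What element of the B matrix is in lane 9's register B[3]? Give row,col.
11,2

L=9⇒gr=9>>2=2, th=9&3=1
[3]⇒row 1·2+1+8=11  col gr=2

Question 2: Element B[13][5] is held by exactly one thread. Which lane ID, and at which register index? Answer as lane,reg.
c:5=>grp=5  r:13=>rB=1,tig=2,lo=1
L=5*4+2=22  i=1*2+1=3

22,3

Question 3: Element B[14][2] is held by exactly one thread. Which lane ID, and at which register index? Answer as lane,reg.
11,2

c:2=>grp=2  r:14=>rB=1,tig=3,lo=0
L=2*4+3=11  i=1*2+0=2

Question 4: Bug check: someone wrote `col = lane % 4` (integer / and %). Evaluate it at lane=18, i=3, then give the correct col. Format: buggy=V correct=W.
buggy=2 correct=4

`lane % 4`[18,3]=>2
lane 18: grp=4 (18/4), tig=2 (18%4)
i=3: r=2*2+1+8=13, c=grp=4
col: 2 vs 4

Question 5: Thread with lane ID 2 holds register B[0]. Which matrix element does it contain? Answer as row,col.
2: grp=0,tig=2
[0] (2*2+0+0,0) = (4,0)

4,0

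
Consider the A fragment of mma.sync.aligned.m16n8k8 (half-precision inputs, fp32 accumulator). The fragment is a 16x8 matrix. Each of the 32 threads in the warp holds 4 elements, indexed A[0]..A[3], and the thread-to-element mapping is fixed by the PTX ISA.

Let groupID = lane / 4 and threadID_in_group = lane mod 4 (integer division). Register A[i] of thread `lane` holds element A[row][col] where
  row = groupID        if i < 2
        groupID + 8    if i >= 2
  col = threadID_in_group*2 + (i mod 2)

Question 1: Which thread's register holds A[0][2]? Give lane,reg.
1,0

r:0=>grp=0,rB=0  c:2=>tig=1,lo=0
L=0*4+1=1  i=0*2+0=0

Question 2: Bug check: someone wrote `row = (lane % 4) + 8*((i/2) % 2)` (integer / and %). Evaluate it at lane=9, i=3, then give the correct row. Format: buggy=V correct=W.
`(lane % 4) + 8*((i/2) % 2)`[9,3]→9
lane 9: G=2 (9/4), T=1 (9%4)
i=3: r=2+8=10, c=1*2+1=3
row: 9 vs 10

buggy=9 correct=10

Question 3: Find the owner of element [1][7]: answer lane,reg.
7,1

r:1=>grp=1,rB=0  c:7=>tig=3,lo=1
L=1*4+3=7  i=0*2+1=1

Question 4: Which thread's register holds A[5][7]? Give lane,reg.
23,1

r: 5->gid=5,r8=0  c: 7->tid=3,i&1=1
L=5*4+3=23  i=0*2+1=1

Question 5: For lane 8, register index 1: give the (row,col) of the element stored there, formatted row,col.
2,1

lane 8: gr=2 (8/4), th=0 (8%4)
i=1: r=2+0=2, c=0*2+1=1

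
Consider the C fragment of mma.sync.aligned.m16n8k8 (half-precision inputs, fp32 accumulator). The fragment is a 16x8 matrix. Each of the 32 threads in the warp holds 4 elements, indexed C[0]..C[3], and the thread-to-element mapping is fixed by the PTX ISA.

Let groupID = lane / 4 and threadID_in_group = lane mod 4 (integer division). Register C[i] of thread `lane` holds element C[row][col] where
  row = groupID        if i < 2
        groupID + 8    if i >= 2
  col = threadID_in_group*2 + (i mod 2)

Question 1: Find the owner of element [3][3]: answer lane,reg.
13,1

r=3->g=3,rb=0  c=3->t=1,b0=1
L=3*4+1=13  i=0*2+1=1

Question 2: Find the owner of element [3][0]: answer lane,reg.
12,0

r: 3->gid=3,r8=0  c: 0->tid=0,i&1=0
L=3*4+0=12  i=0*2+0=0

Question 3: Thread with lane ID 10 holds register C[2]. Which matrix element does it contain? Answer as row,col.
10: gr=2,th=2
[2] (2+8,2*2+0) = (10,4)

10,4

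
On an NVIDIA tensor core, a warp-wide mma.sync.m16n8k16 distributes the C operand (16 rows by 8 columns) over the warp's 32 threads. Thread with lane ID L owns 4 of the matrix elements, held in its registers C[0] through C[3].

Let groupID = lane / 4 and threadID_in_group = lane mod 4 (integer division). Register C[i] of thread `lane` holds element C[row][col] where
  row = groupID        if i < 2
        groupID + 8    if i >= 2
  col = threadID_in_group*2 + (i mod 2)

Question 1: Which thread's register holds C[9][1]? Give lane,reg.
4,3

r=9→G=1,rhi=1  c=1→T=0,p=1
L=1*4+0=4  i=1*2+1=3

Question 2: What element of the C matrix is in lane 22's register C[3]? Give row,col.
13,5

L=22->gid=22>>2=5, tid=22&3=2
[3]->row 5+8=13  col 2·2+1=5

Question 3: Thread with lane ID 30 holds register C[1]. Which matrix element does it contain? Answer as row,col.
7,5

L=30->gid=30>>2=7, tid=30&3=2
[1]->row 7+0=7  col 2·2+1=5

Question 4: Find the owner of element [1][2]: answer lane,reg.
5,0

r:1=>grp=1,rB=0  c:2=>tig=1,lo=0
L=1*4+1=5  i=0*2+0=0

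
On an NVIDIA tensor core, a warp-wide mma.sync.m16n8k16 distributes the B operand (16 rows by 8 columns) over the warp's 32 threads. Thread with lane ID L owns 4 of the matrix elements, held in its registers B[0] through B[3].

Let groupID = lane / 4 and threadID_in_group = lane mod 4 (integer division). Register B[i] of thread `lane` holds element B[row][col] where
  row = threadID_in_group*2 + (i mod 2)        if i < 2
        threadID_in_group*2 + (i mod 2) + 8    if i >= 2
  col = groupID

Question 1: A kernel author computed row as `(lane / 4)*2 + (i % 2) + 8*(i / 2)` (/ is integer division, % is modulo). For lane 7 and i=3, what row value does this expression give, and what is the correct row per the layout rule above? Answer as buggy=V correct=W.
buggy=11 correct=15

`(lane / 4)*2 + (i % 2) + 8*(i / 2)`[7,3]→11
lane 7: G=1 (7/4), T=3 (7%4)
i=3: r=3*2+1+8=15, c=G=1
row: 11 vs 15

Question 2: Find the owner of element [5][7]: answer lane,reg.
30,1

c=7→G=7  r=5→rhi=0,T=2,p=1
L=7*4+2=30  i=0*2+1=1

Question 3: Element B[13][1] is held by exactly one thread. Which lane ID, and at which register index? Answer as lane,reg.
6,3

c=1->g=1  r=13->rb=1,t=2,b0=1
L=1*4+2=6  i=1*2+1=3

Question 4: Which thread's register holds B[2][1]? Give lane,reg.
c=1⇒gr=1  r=2⇒Rb=0,th=1,odd=0
L=1*4+1=5  i=0*2+0=0

5,0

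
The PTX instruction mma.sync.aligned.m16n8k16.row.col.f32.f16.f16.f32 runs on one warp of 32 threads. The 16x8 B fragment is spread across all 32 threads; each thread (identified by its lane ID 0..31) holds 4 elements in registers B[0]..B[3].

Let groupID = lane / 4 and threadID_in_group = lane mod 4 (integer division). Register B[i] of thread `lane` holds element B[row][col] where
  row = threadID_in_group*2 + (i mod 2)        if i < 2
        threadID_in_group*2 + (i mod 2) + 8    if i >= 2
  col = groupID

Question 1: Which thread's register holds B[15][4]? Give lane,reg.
c:4=>grp=4  r:15=>rB=1,tig=3,lo=1
L=4*4+3=19  i=1*2+1=3

19,3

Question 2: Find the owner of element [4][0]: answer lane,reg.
c: 0->gid=0  r: 4->r8=0,tid=2,i&1=0
L=0*4+2=2  i=0*2+0=0

2,0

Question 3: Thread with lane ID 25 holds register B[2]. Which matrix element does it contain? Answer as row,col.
10,6

25: gid=6,tid=1
[2] (1*2+0+8,6) = (10,6)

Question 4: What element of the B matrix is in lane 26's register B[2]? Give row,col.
lane 26: gr=6 (26/4), th=2 (26%4)
i=2: r=2*2+0+8=12, c=gr=6

12,6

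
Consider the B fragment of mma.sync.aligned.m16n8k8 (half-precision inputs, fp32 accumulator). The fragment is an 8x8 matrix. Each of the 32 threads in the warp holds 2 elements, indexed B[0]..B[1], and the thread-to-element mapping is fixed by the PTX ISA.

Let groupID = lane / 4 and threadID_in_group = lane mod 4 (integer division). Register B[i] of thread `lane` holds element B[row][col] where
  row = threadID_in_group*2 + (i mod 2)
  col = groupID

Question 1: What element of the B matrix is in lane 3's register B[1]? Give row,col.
lane 3→3/4=0, 3 mod 4=3
i=1  r:2·3+1→7  c:0

7,0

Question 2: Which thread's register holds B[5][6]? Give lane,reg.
c=6->g=6  r=5->t=2,b0=1
L=6*4+2=26  i=1=1

26,1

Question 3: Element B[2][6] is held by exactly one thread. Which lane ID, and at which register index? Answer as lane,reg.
25,0

c=6->g=6  r=2->t=1,b0=0
L=6*4+1=25  i=0=0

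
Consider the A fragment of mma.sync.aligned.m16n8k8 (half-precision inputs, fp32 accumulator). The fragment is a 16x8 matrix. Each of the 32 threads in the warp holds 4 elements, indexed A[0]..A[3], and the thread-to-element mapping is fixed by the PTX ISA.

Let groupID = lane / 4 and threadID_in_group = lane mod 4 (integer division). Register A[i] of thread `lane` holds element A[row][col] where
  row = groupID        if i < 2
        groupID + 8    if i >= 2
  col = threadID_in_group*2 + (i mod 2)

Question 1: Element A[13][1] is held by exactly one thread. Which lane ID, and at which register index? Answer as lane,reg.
r: 13->gid=5,r8=1  c: 1->tid=0,i&1=1
L=5*4+0=20  i=1*2+1=3

20,3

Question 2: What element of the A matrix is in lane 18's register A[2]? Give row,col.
12,4

18: g=4,t=2
[2] (4+8,2*2+0) = (12,4)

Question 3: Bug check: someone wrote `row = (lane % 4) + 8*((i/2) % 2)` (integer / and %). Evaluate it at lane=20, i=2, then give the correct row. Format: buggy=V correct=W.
buggy=8 correct=13

`(lane % 4) + 8*((i/2) % 2)`[20,2]->8
20: gid=5,tid=0
[2] (5+8,0*2+0) = (13,0)
row: 8 vs 13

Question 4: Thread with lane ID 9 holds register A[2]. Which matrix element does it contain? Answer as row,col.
9: gr=2,th=1
[2] (2+8,1*2+0) = (10,2)

10,2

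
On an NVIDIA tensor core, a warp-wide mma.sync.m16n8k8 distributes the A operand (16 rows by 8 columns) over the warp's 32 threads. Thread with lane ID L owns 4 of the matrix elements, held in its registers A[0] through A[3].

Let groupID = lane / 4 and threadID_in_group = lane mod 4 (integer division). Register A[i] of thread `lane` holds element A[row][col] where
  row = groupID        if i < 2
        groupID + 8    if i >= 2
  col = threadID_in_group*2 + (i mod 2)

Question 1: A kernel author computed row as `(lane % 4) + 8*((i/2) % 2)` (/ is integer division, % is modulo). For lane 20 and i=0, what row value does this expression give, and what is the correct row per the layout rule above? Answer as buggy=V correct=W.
`(lane % 4) + 8*((i/2) % 2)`[20,0]->0
20: gid=5,tid=0
[0] (5+0,0*2+0) = (5,0)
row: 0 vs 5

buggy=0 correct=5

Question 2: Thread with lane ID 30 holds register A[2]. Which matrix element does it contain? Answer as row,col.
15,4

30: gr=7,th=2
[2] (7+8,2*2+0) = (15,4)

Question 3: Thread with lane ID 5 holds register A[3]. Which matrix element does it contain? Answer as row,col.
9,3

5: G=1,T=1
[3] (1+8,1*2+1) = (9,3)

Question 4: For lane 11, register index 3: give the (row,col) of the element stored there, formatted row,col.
L=11->g=11>>2=2, t=11&3=3
[3]->row 2+8=10  col 3·2+1=7

10,7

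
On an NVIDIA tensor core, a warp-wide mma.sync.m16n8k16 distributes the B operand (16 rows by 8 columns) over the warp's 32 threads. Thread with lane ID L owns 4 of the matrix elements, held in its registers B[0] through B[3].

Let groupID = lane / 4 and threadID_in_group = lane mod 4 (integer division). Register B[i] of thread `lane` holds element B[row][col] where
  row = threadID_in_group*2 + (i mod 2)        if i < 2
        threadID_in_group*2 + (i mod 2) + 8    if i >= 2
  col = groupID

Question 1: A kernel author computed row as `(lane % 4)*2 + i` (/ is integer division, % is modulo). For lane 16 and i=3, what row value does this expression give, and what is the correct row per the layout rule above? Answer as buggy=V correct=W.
`(lane % 4)*2 + i`[16,3]⇒3
L=16⇒gr=16>>2=4, th=16&3=0
[3]⇒row 0·2+1+8=9  col gr=4
row: 3 vs 9

buggy=3 correct=9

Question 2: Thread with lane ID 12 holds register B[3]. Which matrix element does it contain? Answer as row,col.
9,3

lane 12->12/4=3, 12 mod 4=0
i=3  r:2·0+1+8->9  c:3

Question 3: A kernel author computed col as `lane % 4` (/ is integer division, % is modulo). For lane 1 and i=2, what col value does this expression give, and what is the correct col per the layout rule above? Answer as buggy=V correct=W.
buggy=1 correct=0

`lane % 4`[1,2]=>1
lane 1: grp=0 (1/4), tig=1 (1%4)
i=2: r=1*2+0+8=10, c=grp=0
col: 1 vs 0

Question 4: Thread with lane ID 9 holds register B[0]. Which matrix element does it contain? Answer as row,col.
2,2

L=9->gid=9>>2=2, tid=9&3=1
[0]->row 1·2+0+0=2  col gid=2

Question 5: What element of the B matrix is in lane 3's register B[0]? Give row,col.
6,0

lane 3->3/4=0, 3 mod 4=3
i=0  r:2·3+0+0->6  c:0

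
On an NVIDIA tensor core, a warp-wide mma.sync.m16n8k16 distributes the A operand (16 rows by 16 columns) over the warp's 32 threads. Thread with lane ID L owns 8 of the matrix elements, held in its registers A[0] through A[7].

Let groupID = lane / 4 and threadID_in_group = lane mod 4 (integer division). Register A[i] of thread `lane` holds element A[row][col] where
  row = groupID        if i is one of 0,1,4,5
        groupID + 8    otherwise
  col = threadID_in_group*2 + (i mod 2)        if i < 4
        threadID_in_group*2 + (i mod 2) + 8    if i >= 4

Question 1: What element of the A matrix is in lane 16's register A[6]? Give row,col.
L=16→G=16>>2=4, T=16&3=0
[6]→row 4+8=12  col 0·2+0+8=8

12,8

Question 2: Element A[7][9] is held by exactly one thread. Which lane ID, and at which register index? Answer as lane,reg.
r=7->g=7,rb=0  c=9->cb=1,t=0,b0=1
L=7*4+0=28  i=1*4+0*2+1=5

28,5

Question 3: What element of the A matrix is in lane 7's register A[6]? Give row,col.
L=7→G=7>>2=1, T=7&3=3
[6]→row 1+8=9  col 3·2+0+8=14

9,14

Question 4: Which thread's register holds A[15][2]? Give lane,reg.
29,2

r=15⇒gr=7,Rb=1  c=2⇒Cb=0,th=1,odd=0
L=7*4+1=29  i=0*4+1*2+0=2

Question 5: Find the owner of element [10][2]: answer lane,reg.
r=10->g=2,rb=1  c=2->cb=0,t=1,b0=0
L=2*4+1=9  i=0*4+1*2+0=2

9,2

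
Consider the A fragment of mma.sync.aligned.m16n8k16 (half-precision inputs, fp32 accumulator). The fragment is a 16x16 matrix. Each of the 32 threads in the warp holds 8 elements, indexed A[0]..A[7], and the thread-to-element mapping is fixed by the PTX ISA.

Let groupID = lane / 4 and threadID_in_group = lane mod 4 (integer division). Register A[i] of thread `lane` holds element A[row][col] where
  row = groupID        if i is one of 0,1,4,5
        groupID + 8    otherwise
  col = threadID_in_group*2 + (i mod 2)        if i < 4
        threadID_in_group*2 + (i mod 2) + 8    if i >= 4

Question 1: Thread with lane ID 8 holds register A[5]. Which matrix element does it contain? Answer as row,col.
2,9

8: G=2,T=0
[5] (2+0,0*2+1+8) = (2,9)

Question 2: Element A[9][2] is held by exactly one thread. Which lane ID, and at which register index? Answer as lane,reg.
r: 9->gid=1,r8=1  c: 2->c8=0,tid=1,i&1=0
L=1*4+1=5  i=0*4+1*2+0=2

5,2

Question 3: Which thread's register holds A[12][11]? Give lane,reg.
r:12=>grp=4,rB=1  c:11=>cB=1,tig=1,lo=1
L=4*4+1=17  i=1*4+1*2+1=7

17,7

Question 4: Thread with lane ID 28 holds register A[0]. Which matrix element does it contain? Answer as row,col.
28: gr=7,th=0
[0] (7+0,0*2+0+0) = (7,0)

7,0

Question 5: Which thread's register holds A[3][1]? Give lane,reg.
12,1

r:3=>grp=3,rB=0  c:1=>cB=0,tig=0,lo=1
L=3*4+0=12  i=0*4+0*2+1=1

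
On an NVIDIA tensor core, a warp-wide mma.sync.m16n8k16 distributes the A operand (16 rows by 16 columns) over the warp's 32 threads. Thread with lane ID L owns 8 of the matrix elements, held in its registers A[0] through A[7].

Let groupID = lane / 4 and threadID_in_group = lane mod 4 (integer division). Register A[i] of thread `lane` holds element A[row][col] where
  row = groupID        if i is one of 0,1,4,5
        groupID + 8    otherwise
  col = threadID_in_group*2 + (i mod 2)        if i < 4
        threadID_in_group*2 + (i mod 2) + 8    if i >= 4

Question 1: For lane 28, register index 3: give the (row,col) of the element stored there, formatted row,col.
15,1

lane 28=>28/4=7, 28 mod 4=0
i=3  r:7+8=>15  c:2·0+1+0=>1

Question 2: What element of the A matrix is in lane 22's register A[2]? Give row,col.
lane 22: G=5 (22/4), T=2 (22%4)
i=2: r=5+8=13, c=2*2+0+0=4

13,4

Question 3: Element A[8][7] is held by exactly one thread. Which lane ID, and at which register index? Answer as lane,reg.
r=8→G=0,rhi=1  c=7→chi=0,T=3,p=1
L=0*4+3=3  i=0*4+1*2+1=3

3,3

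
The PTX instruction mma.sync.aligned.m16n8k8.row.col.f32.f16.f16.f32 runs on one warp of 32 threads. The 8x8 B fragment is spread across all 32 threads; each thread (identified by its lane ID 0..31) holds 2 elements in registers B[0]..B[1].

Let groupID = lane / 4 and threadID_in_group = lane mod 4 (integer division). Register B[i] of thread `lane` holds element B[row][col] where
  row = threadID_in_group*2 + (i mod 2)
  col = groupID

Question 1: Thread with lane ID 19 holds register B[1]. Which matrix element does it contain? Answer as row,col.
19: G=4,T=3
[1] (3*2+1,4) = (7,4)

7,4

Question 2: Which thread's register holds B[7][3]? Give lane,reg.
c=3⇒gr=3  r=7⇒th=3,odd=1
L=3*4+3=15  i=1=1

15,1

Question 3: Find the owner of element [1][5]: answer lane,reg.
c:5=>grp=5  r:1=>tig=0,lo=1
L=5*4+0=20  i=1=1

20,1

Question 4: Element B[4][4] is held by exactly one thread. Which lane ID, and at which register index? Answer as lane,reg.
18,0

c=4→G=4  r=4→T=2,p=0
L=4*4+2=18  i=0=0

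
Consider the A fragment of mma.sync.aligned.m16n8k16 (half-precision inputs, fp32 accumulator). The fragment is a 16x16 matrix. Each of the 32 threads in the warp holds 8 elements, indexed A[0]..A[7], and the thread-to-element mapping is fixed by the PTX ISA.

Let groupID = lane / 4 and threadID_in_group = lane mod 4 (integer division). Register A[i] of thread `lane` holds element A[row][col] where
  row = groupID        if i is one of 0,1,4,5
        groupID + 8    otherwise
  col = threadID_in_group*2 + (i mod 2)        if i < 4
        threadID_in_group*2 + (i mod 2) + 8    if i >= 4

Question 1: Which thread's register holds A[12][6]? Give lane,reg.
19,2

r=12→G=4,rhi=1  c=6→chi=0,T=3,p=0
L=4*4+3=19  i=0*4+1*2+0=2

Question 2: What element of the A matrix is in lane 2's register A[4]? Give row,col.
lane 2: G=0 (2/4), T=2 (2%4)
i=4: r=0+0=0, c=2*2+0+8=12

0,12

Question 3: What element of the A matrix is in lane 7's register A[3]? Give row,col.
9,7

7: g=1,t=3
[3] (1+8,3*2+1+0) = (9,7)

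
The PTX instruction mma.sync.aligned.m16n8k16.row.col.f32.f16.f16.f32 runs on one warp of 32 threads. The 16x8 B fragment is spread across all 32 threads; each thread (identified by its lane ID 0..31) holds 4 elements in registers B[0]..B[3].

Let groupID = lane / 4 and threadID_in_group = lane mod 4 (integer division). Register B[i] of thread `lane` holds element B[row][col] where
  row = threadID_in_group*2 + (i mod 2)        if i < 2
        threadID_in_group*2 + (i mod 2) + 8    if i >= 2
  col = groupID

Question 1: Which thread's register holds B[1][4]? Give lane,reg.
16,1

c:4=>grp=4  r:1=>rB=0,tig=0,lo=1
L=4*4+0=16  i=0*2+1=1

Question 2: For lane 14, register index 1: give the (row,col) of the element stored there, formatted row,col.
L=14->g=14>>2=3, t=14&3=2
[1]->row 2·2+1+0=5  col g=3

5,3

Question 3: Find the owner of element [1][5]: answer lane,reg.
c=5->g=5  r=1->rb=0,t=0,b0=1
L=5*4+0=20  i=0*2+1=1

20,1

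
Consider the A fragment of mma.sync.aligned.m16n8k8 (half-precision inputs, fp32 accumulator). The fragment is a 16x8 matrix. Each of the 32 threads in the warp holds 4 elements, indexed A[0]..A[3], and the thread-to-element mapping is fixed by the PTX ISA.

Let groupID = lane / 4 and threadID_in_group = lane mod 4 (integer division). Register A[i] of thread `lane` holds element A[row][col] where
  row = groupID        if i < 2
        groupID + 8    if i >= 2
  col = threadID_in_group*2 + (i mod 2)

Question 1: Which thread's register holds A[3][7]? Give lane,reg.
15,1

r: 3->gid=3,r8=0  c: 7->tid=3,i&1=1
L=3*4+3=15  i=0*2+1=1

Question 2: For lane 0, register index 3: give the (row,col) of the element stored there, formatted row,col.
0: gid=0,tid=0
[3] (0+8,0*2+1) = (8,1)

8,1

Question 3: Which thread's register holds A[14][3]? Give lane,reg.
25,3

r:14=>grp=6,rB=1  c:3=>tig=1,lo=1
L=6*4+1=25  i=1*2+1=3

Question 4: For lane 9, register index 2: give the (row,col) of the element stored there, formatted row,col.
10,2

lane 9: g=2 (9/4), t=1 (9%4)
i=2: r=2+8=10, c=1*2+0=2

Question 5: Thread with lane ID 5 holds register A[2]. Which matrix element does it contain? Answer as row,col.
9,2

5: gid=1,tid=1
[2] (1+8,1*2+0) = (9,2)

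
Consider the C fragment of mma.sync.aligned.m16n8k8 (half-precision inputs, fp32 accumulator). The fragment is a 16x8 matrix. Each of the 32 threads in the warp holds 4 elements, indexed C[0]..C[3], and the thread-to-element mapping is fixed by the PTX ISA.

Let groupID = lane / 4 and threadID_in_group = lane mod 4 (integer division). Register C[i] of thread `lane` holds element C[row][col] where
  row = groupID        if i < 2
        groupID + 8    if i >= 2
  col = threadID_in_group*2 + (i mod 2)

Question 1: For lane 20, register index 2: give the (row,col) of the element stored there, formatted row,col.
20: gid=5,tid=0
[2] (5+8,0*2+0) = (13,0)

13,0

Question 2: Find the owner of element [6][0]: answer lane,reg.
r:6=>grp=6,rB=0  c:0=>tig=0,lo=0
L=6*4+0=24  i=0*2+0=0

24,0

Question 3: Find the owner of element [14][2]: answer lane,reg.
r=14→G=6,rhi=1  c=2→T=1,p=0
L=6*4+1=25  i=1*2+0=2

25,2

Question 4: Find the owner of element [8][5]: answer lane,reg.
r: 8->gid=0,r8=1  c: 5->tid=2,i&1=1
L=0*4+2=2  i=1*2+1=3

2,3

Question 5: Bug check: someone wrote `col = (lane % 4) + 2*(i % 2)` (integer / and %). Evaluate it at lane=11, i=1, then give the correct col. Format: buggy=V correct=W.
`(lane % 4) + 2*(i % 2)`[11,1]⇒5
11: gr=2,th=3
[1] (2+0,3*2+1) = (2,7)
col: 5 vs 7

buggy=5 correct=7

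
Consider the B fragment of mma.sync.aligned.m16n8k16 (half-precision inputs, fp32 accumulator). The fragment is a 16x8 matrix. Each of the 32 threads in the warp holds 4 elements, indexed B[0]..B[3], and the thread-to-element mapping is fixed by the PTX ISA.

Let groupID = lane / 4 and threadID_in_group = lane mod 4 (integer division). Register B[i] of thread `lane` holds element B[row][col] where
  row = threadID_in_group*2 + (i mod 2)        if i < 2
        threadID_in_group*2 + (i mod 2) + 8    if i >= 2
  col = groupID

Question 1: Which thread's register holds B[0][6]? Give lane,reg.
c: 6->gid=6  r: 0->r8=0,tid=0,i&1=0
L=6*4+0=24  i=0*2+0=0

24,0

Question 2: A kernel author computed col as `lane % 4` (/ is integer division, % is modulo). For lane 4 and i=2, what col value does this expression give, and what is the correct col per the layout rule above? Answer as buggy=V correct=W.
`lane % 4`[4,2]->0
L=4->gid=4>>2=1, tid=4&3=0
[2]->row 0·2+0+8=8  col gid=1
col: 0 vs 1

buggy=0 correct=1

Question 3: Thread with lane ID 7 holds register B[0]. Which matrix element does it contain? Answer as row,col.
lane 7⇒7/4=1, 7 mod 4=3
i=0  r:2·3+0+0⇒6  c:1

6,1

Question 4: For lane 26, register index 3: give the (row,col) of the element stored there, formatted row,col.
lane 26: G=6 (26/4), T=2 (26%4)
i=3: r=2*2+1+8=13, c=G=6

13,6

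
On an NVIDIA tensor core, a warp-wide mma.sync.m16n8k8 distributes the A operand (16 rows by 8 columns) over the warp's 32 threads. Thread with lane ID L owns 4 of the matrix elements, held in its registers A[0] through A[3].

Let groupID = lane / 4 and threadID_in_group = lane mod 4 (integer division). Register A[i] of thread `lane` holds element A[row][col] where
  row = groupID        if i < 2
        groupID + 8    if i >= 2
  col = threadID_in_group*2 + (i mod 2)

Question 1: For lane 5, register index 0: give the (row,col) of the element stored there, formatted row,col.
1,2

lane 5: g=1 (5/4), t=1 (5%4)
i=0: r=1+0=1, c=1*2+0=2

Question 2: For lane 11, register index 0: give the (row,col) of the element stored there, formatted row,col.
L=11->gid=11>>2=2, tid=11&3=3
[0]->row 2+0=2  col 3·2+0=6

2,6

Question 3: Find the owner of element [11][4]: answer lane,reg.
r=11→G=3,rhi=1  c=4→T=2,p=0
L=3*4+2=14  i=1*2+0=2

14,2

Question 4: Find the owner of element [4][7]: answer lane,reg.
r=4⇒gr=4,Rb=0  c=7⇒th=3,odd=1
L=4*4+3=19  i=0*2+1=1

19,1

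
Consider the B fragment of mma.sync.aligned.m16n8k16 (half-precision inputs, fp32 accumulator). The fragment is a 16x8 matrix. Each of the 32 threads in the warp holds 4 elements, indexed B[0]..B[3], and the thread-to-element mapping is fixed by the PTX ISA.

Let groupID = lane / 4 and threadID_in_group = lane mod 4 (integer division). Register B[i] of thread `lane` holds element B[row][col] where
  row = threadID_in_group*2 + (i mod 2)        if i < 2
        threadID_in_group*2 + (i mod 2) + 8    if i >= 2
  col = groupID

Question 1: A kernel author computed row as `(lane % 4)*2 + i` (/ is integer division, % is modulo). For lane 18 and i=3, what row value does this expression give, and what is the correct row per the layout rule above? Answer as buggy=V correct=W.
`(lane % 4)*2 + i`[18,3]⇒7
L=18⇒gr=18>>2=4, th=18&3=2
[3]⇒row 2·2+1+8=13  col gr=4
row: 7 vs 13

buggy=7 correct=13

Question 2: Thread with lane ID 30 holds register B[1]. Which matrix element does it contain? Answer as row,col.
5,7

L=30=>grp=30>>2=7, tig=30&3=2
[1]=>row 2·2+1+0=5  col grp=7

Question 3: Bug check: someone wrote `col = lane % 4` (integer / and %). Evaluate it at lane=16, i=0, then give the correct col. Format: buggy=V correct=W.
buggy=0 correct=4

`lane % 4`[16,0]=>0
lane 16: grp=4 (16/4), tig=0 (16%4)
i=0: r=0*2+0+0=0, c=grp=4
col: 0 vs 4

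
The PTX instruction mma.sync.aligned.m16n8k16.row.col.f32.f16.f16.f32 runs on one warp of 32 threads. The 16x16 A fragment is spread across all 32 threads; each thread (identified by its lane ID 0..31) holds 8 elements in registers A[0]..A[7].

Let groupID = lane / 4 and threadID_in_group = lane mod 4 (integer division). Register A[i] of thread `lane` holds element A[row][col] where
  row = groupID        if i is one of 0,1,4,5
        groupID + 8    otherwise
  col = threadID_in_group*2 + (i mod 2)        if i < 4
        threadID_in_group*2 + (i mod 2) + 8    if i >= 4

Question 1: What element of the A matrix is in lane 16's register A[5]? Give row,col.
L=16→G=16>>2=4, T=16&3=0
[5]→row 4+0=4  col 0·2+1+8=9

4,9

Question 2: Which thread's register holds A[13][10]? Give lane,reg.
21,6

r=13->g=5,rb=1  c=10->cb=1,t=1,b0=0
L=5*4+1=21  i=1*4+1*2+0=6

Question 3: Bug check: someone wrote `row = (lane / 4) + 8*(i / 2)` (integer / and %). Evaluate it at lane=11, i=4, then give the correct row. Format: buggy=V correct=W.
buggy=18 correct=2

`(lane / 4) + 8*(i / 2)`[11,4]->18
L=11->g=11>>2=2, t=11&3=3
[4]->row 2+0=2  col 3·2+0+8=14
row: 18 vs 2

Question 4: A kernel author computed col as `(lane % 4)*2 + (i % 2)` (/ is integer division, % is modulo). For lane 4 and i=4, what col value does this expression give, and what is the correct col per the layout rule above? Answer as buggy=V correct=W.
buggy=0 correct=8

`(lane % 4)*2 + (i % 2)`[4,4]⇒0
lane 4: gr=1 (4/4), th=0 (4%4)
i=4: r=1+0=1, c=0*2+0+8=8
col: 0 vs 8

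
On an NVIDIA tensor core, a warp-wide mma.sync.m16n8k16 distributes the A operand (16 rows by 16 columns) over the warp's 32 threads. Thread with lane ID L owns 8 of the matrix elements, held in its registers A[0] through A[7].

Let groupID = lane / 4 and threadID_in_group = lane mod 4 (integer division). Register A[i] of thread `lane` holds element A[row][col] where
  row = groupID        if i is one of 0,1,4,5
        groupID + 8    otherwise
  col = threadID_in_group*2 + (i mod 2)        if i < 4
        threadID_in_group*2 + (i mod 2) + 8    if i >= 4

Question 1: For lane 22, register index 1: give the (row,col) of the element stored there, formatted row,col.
5,5

L=22->gid=22>>2=5, tid=22&3=2
[1]->row 5+0=5  col 2·2+1+0=5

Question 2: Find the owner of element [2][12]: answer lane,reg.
r:2=>grp=2,rB=0  c:12=>cB=1,tig=2,lo=0
L=2*4+2=10  i=1*4+0*2+0=4

10,4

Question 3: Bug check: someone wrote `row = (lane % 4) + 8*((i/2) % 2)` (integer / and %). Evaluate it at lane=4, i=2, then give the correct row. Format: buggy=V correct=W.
`(lane % 4) + 8*((i/2) % 2)`[4,2]⇒8
L=4⇒gr=4>>2=1, th=4&3=0
[2]⇒row 1+8=9  col 0·2+0+0=0
row: 8 vs 9

buggy=8 correct=9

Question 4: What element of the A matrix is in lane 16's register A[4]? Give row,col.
L=16->gid=16>>2=4, tid=16&3=0
[4]->row 4+0=4  col 0·2+0+8=8

4,8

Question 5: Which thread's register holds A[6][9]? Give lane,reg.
24,5

r=6→G=6,rhi=0  c=9→chi=1,T=0,p=1
L=6*4+0=24  i=1*4+0*2+1=5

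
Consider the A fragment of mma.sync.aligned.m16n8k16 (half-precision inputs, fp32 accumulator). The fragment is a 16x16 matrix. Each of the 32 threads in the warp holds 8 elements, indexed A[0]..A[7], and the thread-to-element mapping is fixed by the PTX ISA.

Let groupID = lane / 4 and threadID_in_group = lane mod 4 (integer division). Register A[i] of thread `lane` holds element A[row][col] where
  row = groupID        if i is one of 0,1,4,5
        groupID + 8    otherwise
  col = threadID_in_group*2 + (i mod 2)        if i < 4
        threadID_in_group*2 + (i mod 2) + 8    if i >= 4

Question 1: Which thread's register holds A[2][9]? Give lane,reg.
r=2⇒gr=2,Rb=0  c=9⇒Cb=1,th=0,odd=1
L=2*4+0=8  i=1*4+0*2+1=5

8,5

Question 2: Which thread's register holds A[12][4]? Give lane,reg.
r=12→G=4,rhi=1  c=4→chi=0,T=2,p=0
L=4*4+2=18  i=0*4+1*2+0=2

18,2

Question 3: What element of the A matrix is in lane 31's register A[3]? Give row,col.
lane 31->31/4=7, 31 mod 4=3
i=3  r:7+8->15  c:2·3+1+0->7

15,7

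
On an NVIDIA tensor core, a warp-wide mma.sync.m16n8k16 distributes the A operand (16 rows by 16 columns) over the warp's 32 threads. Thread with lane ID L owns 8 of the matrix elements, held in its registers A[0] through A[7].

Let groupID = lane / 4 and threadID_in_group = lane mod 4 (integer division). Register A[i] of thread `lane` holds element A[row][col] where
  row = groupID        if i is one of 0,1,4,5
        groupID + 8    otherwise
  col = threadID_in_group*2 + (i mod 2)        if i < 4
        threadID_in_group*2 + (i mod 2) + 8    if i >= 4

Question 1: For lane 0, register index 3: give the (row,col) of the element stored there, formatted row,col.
L=0⇒gr=0>>2=0, th=0&3=0
[3]⇒row 0+8=8  col 0·2+1+0=1

8,1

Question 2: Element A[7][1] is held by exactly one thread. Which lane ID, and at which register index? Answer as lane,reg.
28,1

r=7→G=7,rhi=0  c=1→chi=0,T=0,p=1
L=7*4+0=28  i=0*4+0*2+1=1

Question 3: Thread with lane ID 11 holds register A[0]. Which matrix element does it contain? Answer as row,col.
2,6

11: grp=2,tig=3
[0] (2+0,3*2+0+0) = (2,6)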